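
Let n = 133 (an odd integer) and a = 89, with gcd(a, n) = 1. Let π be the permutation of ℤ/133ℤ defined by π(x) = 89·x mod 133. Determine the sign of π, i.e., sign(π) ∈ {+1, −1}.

Orbit of 3 under x↦89x: [3, 1, 89, 74, 69, 23, 52]… (length divides ord_133(89)).
Cycle type of π: 18×7 + 6 + 1; total 9 cycles.
9 cycles on 133: each ℓ→(−1)^(ℓ−1), product (−1)^124 = +1.
Zolotarev: (89|133) = +1, matching the cycle-count sign.

+1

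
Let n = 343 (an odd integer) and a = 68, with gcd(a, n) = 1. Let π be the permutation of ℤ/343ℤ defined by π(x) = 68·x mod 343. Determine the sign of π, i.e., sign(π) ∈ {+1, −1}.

Trace 226: π^k(226) = [226, 276, 246, 264, 116, 342, 275] for k=0..6.
Cycle lengths of π_68 on ℤ/343ℤ: [42, 42, 42, 42, 42, 42, 42, 6, 6, 6, 6, 6, 6, 6, 6, 1]; 16 cycles in total.
Σ(ℓ_i−1) = 343−16 = 327; sign = (−1)^327 = -1.

-1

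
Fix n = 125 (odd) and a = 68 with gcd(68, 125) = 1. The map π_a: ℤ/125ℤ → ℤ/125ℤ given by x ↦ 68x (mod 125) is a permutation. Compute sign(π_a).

-1

Start at x=68: 68 → 124 → 57 → 1 → 68 (one orbit).
Cycle lengths of π_68 on ℤ/125ℤ: [4, 4, 4, 4, 4, 4, 4, 4, 4, 4, 4, 4, 4, 4, 4, 4, 4, 4, 4, 4, 4, 4, 4, 4, 4, 4, 4, 4, 4, 4, 4, 1]; 32 cycles in total.
n − c = 125 − 32 = 93; sign = (−1)^93 = -1.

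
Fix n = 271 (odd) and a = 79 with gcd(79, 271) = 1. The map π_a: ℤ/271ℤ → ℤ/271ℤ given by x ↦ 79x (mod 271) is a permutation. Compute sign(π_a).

Trace 178: π^k(178) = [178, 241, 69, 31, 10, 248, 80] for k=0..6.
Cycle lengths of π_79 on ℤ/271ℤ: [45, 45, 45, 45, 45, 45, 1]; 7 cycles in total.
Σ(ℓ_i−1) = 271−7 = 264; sign = (−1)^264 = +1.
(79|271)_J = +1 (Zolotarev's lemma cross-check).

+1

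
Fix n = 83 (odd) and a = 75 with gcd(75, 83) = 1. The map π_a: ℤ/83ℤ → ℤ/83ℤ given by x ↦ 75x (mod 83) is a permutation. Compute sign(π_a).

+1

Orbit of 9 under x↦75x: [9, 11, 78, 40, 12, 70, 21]… (length divides ord_83(75)).
Cycle type of π: 41×2 + 1; total 3 cycles.
sign(π) = (−1)^{n − #cycles} = (−1)^{83−3} = (−1)^80 = +1.
(75|83)_J = +1 (Zolotarev's lemma cross-check).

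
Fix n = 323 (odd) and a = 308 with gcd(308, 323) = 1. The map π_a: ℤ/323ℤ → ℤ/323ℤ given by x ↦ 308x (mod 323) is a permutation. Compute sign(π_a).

+1

Orbit of 83 under x↦308x: [83, 47, 264, 239, 291, 157, 229]… (length divides ord_323(308)).
The orbit structure of x ↦ 308x mod 323: 9 orbits of sizes [72, 72, 72, 72, 9, 9, 8, 8, 1].
sign(π) = (−1)^{n − #cycles} = (−1)^{323−9} = (−1)^314 = +1.
(308|323)_J = +1 (Zolotarev's lemma cross-check).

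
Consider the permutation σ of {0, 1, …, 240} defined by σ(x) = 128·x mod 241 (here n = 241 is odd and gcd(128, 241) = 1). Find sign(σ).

Start at x=181: 181 → 32 → 240 → 113 → 4 → 30 → 225 → … (one orbit).
π_128 has 11 disjoint cycles with lengths [24, 24, 24, 24, 24, 24, 24, 24, 24, 24, 1] on {0,…,240}.
sign(π) = (−1)^{n − #cycles} = (−1)^{241−11} = (−1)^230 = +1.
The Jacobi symbol (128|241) = +1 (Zolotarev) agrees.

+1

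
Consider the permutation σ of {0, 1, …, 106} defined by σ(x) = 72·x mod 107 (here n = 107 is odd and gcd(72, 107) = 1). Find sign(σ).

Orbit of 9 under x↦72x: [9, 6, 4, 74, 85, 21, 14]… (length divides ord_107(72)).
2 cycles of lengths [106, 1].
With 2 cycles on 107 points, sign = (−1)^{107−2} = -1.

-1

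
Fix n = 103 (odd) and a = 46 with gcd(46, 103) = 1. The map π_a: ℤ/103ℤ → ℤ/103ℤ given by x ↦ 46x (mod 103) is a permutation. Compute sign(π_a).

Start at x=1: 1 → 46 → 56 → 1 (one orbit).
Cycle lengths of π_46 on ℤ/103ℤ: [3, 3, 3, 3, 3, 3, 3, 3, 3, 3, 3, 3, 3, 3, 3, 3, 3, 3, 3, 3, 3, 3, 3, 3, 3, 3, 3, 3, 3, 3, 3, 3, 3, 3, 1]; 35 cycles in total.
sign(π) = (−1)^{n − #cycles} = (−1)^{103−35} = (−1)^68 = +1.
Zolotarev: (46|103) = +1, matching the cycle-count sign.

+1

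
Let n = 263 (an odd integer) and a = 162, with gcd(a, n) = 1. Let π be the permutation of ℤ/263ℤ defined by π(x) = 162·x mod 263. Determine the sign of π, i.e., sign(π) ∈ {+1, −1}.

Orbit of 52 under x↦162x: [52, 8, 244, 78, 12, 103, 117]… (length divides ord_263(162)).
3 cycles of lengths [131, 131, 1].
With 3 cycles on 263 points, sign = (−1)^{263−3} = +1.
Zolotarev: (162|263) = +1, matching the cycle-count sign.

+1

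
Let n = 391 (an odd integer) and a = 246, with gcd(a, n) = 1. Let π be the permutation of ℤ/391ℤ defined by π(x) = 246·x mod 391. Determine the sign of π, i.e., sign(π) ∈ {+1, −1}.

Orbit of 257 under x↦246x: [257, 271, 196, 123, 151, 1, 246]… (length divides ord_391(246)).
The orbit structure of x ↦ 246x mod 391: 9 orbits of sizes [88, 88, 88, 88, 11, 11, 8, 8, 1].
391 − 9 = 382 transpositions; sign(π) = (−1)^382 = +1.

+1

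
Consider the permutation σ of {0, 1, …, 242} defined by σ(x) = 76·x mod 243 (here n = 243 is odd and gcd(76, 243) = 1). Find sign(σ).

Trace 109: π^k(109) = [109, 22, 214, 226, 166, 223, 181] for k=0..6.
Cycle lengths of π_76 on ℤ/243ℤ: [81, 81, 27, 27, 9, 9, 3, 3, 1, 1, 1]; 11 cycles in total.
sign(π) = (−1)^{n − #cycles} = (−1)^{243−11} = (−1)^232 = +1.

+1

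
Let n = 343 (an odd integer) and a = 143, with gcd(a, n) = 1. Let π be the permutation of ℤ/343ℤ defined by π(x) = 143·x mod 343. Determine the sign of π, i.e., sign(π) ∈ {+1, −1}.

-1

Trace 25: π^k(25) = [25, 145, 155, 213, 275, 223, 333] for k=0..6.
Decompose π into cycles: lengths [294, 42, 6, 1] (4 cycles, including the fixed point 0).
n − c = 343 − 4 = 339; sign = (−1)^339 = -1.
Via Zolotarev, sign(π_{143}) = (143|343) = -1.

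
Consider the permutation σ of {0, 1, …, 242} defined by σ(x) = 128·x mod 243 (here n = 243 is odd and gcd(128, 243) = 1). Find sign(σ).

-1

Start at x=98: 98 → 151 → 131 → 1 → 128 → 103 → 62 → … (one orbit).
Decompose π into cycles: lengths [162, 54, 18, 6, 2, 1] (6 cycles, including the fixed point 0).
With 6 cycles on 243 points, sign = (−1)^{243−6} = -1.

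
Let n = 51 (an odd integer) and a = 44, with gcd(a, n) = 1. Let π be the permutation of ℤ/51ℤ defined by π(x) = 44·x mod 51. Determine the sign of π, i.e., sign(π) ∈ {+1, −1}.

Start at x=29: 29 → 1 → 44 → 49 → 14 → 4 → 23 → … (one orbit).
Decompose π into cycles: lengths [16, 16, 16, 2, 1] (5 cycles, including the fixed point 0).
With 5 cycles on 51 points, sign = (−1)^{51−5} = +1.
Via Zolotarev, sign(π_{44}) = (44|51) = +1.

+1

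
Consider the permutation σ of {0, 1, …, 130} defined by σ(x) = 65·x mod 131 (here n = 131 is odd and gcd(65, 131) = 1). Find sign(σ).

Trace 41: π^k(41) = [41, 45, 43, 44, 109, 11, 60] for k=0..6.
3 cycles of lengths [65, 65, 1].
n − c = 131 − 3 = 128; sign = (−1)^128 = +1.

+1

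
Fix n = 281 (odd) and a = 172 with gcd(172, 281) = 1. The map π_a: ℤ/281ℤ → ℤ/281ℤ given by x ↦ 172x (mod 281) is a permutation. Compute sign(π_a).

Orbit of 100 under x↦172x: [100, 59, 32, 165, 280, 109, 202]… (length divides ord_281(172)).
Decompose π into cycles: lengths [14, 14, 14, 14, 14, 14, 14, 14, 14, 14, 14, 14, 14, 14, 14, 14, 14, 14, 14, 14, 1] (21 cycles, including the fixed point 0).
With 21 cycles on 281 points, sign = (−1)^{281−21} = +1.
Check: (172/281) = +1 by Zolotarev.

+1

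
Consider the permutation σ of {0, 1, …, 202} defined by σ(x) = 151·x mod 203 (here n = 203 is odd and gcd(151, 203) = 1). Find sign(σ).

+1

Start at x=151: 151 → 65 → 71 → 165 → 149 → 169 → 144 → … (one orbit).
9 cycles of lengths [42, 42, 42, 42, 14, 14, 3, 3, 1].
9 cycles on 203: each ℓ→(−1)^(ℓ−1), product (−1)^194 = +1.
Via Zolotarev, sign(π_{151}) = (151|203) = +1.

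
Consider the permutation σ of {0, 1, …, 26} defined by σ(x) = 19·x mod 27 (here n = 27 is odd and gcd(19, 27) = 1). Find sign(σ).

+1

Trace 19: π^k(19) = [19, 10, 1] for k=0..2.
Cycle type of π: 3×6 + 1×9; total 15 cycles.
sign(π) = (−1)^{n − #cycles} = (−1)^{27−15} = (−1)^12 = +1.
The Jacobi symbol (19|27) = +1 (Zolotarev) agrees.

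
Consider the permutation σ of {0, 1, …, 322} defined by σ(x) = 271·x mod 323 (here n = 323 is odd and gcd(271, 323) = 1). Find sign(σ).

Start at x=35: 35 → 118 → 1 → 271 → 120 → 220 → 188 → … (one orbit).
Cycle lengths of π_271 on ℤ/323ℤ: [18, 18, 18, 18, 18, 18, 18, 18, 18, 18, 18, 18, 18, 18, 18, 18, 9, 9, 2, 2, 2, 2, 2, 2, 2, 2, 1]; 27 cycles in total.
323 − 27 = 296 transpositions; sign(π) = (−1)^296 = +1.
The Jacobi symbol (271|323) = +1 (Zolotarev) agrees.

+1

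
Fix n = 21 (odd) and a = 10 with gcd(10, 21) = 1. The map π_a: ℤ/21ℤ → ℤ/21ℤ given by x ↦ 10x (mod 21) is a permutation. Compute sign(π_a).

Trace 10: π^k(10) = [10, 16, 13, 4, 19, 1] for k=0..5.
Decompose π into cycles: lengths [6, 6, 6, 1, 1, 1] (6 cycles, including the fixed point 0).
Σ(ℓ_i−1) = 21−6 = 15; sign = (−1)^15 = -1.
Via Zolotarev, sign(π_{10}) = (10|21) = -1.

-1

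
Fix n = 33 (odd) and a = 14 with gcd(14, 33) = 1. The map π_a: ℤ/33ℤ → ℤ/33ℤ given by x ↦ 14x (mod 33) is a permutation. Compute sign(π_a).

-1

Orbit of 1 under x↦14x: [1, 14, 31, 5, 4, 23, 25]… (length divides ord_33(14)).
6 cycles of lengths [10, 10, 5, 5, 2, 1].
n − c = 33 − 6 = 27; sign = (−1)^27 = -1.
Zolotarev: (14|33) = -1, matching the cycle-count sign.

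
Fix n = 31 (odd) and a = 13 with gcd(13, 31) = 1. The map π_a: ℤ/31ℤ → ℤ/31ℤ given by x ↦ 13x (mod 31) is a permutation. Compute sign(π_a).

-1

Orbit of 13 under x↦13x: [13, 14, 27, 10, 6, 16, 22]… (length divides ord_31(13)).
Cycle type of π: 30 + 1; total 2 cycles.
Σ(ℓ_i−1) = 31−2 = 29; sign = (−1)^29 = -1.
Zolotarev: (13|31) = -1, matching the cycle-count sign.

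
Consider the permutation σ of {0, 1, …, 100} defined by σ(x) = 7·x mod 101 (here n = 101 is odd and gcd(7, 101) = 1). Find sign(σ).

-1

Start at x=27: 27 → 88 → 10 → 70 → 86 → 97 → 73 → … (one orbit).
π_7 has 2 disjoint cycles with lengths [100, 1] on {0,…,100}.
sign(π) = (−1)^{n − #cycles} = (−1)^{101−2} = (−1)^99 = -1.
Via Zolotarev, sign(π_{7}) = (7|101) = -1.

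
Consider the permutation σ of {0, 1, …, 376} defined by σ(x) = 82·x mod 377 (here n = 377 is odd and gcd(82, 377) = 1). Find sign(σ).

Orbit of 248 under x↦82x: [248, 355, 81, 233, 256, 257, 339]… (length divides ord_377(82)).
15 cycles of lengths [42, 42, 42, 42, 42, 42, 42, 42, 7, 7, 7, 7, 6, 6, 1].
n − c = 377 − 15 = 362; sign = (−1)^362 = +1.
(82|377)_J = +1 (Zolotarev's lemma cross-check).

+1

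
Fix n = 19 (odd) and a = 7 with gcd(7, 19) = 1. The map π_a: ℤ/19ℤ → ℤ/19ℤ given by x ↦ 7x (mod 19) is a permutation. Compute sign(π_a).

Start at x=7: 7 → 11 → 1 → 7 (one orbit).
Cycle lengths of π_7 on ℤ/19ℤ: [3, 3, 3, 3, 3, 3, 1]; 7 cycles in total.
n − c = 19 − 7 = 12; sign = (−1)^12 = +1.

+1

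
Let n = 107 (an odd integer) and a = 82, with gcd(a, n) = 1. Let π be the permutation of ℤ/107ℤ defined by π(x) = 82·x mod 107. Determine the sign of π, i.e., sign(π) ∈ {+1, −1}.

Trace 55: π^k(55) = [55, 16, 28, 49, 59, 23, 67] for k=0..6.
2 cycles of lengths [106, 1].
sign(π) = (−1)^{n − #cycles} = (−1)^{107−2} = (−1)^105 = -1.

-1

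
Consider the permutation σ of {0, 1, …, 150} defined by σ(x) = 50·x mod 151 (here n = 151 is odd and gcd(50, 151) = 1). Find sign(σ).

Orbit of 127 under x↦50x: [127, 8, 98, 68, 78, 125, 59]… (length divides ord_151(50)).
The orbit structure of x ↦ 50x mod 151: 7 orbits of sizes [25, 25, 25, 25, 25, 25, 1].
sign(π) = (−1)^{n − #cycles} = (−1)^{151−7} = (−1)^144 = +1.
Zolotarev: (50|151) = +1, matching the cycle-count sign.

+1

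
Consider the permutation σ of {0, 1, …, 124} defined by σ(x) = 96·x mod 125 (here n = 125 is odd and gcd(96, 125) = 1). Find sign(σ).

Trace 6: π^k(6) = [6, 76, 46, 41, 61, 106, 51] for k=0..6.
Cycle type of π: 25×4 + 5×4 + 1×5; total 13 cycles.
sign(π) = (−1)^{n − #cycles} = (−1)^{125−13} = (−1)^112 = +1.
Via Zolotarev, sign(π_{96}) = (96|125) = +1.

+1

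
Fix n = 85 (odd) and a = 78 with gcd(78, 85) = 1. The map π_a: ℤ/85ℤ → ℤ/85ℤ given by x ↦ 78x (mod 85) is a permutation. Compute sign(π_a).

+1

Trace 81: π^k(81) = [81, 28, 59, 12, 1, 78, 49] for k=0..6.
The orbit structure of x ↦ 78x mod 85: 7 orbits of sizes [16, 16, 16, 16, 16, 4, 1].
n − c = 85 − 7 = 78; sign = (−1)^78 = +1.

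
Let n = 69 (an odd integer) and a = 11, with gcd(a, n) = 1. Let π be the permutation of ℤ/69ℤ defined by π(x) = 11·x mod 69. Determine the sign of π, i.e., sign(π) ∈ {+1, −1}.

+1

Orbit of 17 under x↦11x: [17, 49, 56, 64, 14, 16, 38]… (length divides ord_69(11)).
Cycle lengths of π_11 on ℤ/69ℤ: [22, 22, 22, 2, 1]; 5 cycles in total.
n − c = 69 − 5 = 64; sign = (−1)^64 = +1.
Via Zolotarev, sign(π_{11}) = (11|69) = +1.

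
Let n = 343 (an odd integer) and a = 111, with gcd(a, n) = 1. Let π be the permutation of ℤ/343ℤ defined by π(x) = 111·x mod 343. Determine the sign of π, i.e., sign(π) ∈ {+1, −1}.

-1

Start at x=216: 216 → 309 → 342 → 232 → 27 → 253 → 300 → … (one orbit).
π_111 has 10 disjoint cycles with lengths [98, 98, 98, 14, 14, 14, 2, 2, 2, 1] on {0,…,342}.
Σ(ℓ_i−1) = 343−10 = 333; sign = (−1)^333 = -1.
Check: (111/343) = -1 by Zolotarev.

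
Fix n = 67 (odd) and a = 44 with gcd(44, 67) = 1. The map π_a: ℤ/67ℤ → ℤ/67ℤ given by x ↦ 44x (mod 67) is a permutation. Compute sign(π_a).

Start at x=6: 6 → 63 → 25 → 28 → 26 → 5 → 19 → … (one orbit).
Decompose π into cycles: lengths [66, 1] (2 cycles, including the fixed point 0).
sign(π) = (−1)^{n − #cycles} = (−1)^{67−2} = (−1)^65 = -1.

-1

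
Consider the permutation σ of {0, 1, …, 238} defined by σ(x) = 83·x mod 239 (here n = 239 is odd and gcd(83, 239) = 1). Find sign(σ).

+1

Trace 58: π^k(58) = [58, 34, 193, 6, 20, 226, 116] for k=0..6.
The orbit structure of x ↦ 83x mod 239: 3 orbits of sizes [119, 119, 1].
n − c = 239 − 3 = 236; sign = (−1)^236 = +1.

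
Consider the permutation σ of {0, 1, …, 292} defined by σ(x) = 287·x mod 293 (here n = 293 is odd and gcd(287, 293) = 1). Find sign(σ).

+1

Trace 60: π^k(60) = [60, 226, 109, 225, 115, 189, 38] for k=0..6.
π_287 has 5 disjoint cycles with lengths [73, 73, 73, 73, 1] on {0,…,292}.
Σ(ℓ_i−1) = 293−5 = 288; sign = (−1)^288 = +1.
Check: (287/293) = +1 by Zolotarev.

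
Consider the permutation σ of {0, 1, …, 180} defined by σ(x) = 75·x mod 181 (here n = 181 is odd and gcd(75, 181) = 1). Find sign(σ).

+1

Orbit of 121 under x↦75x: [121, 25, 65, 169, 5, 13, 70]… (length divides ord_181(75)).
π_75 has 5 disjoint cycles with lengths [45, 45, 45, 45, 1] on {0,…,180}.
sign(π) = (−1)^{n − #cycles} = (−1)^{181−5} = (−1)^176 = +1.
Check: (75/181) = +1 by Zolotarev.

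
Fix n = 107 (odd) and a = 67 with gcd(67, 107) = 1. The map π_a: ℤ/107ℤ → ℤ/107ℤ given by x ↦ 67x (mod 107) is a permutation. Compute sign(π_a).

-1

Orbit of 85 under x↦67x: [85, 24, 3, 94, 92, 65, 75]… (length divides ord_107(67)).
The orbit structure of x ↦ 67x mod 107: 2 orbits of sizes [106, 1].
107 − 2 = 105 transpositions; sign(π) = (−1)^105 = -1.
(67|107)_J = -1 (Zolotarev's lemma cross-check).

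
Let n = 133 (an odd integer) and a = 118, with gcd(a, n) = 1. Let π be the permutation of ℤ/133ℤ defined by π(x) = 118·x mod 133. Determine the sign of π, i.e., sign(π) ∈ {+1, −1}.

-1

Start at x=6: 6 → 43 → 20 → 99 → 111 → 64 → 104 → … (one orbit).
Cycle type of π: 18×6 + 9×2 + 2×3 + 1; total 12 cycles.
With 12 cycles on 133 points, sign = (−1)^{133−12} = -1.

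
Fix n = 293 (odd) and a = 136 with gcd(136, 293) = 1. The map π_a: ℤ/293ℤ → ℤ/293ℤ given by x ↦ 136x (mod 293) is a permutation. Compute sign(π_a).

Trace 281: π^k(281) = [281, 126, 142, 267, 273, 210, 139] for k=0..6.
Decompose π into cycles: lengths [292, 1] (2 cycles, including the fixed point 0).
293 − 2 = 291 transpositions; sign(π) = (−1)^291 = -1.

-1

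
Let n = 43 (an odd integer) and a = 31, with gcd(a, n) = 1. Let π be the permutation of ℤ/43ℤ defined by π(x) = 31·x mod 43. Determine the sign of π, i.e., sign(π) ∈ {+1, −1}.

Start at x=31: 31 → 15 → 35 → 10 → 9 → 21 → 6 → … (one orbit).
Decompose π into cycles: lengths [21, 21, 1] (3 cycles, including the fixed point 0).
43 − 3 = 40 transpositions; sign(π) = (−1)^40 = +1.
(31|43)_J = +1 (Zolotarev's lemma cross-check).

+1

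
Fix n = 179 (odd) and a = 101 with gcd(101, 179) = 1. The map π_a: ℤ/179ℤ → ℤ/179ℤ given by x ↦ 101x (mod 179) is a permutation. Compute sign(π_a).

+1

Trace 64: π^k(64) = [64, 20, 51, 139, 77, 80, 25] for k=0..6.
Decompose π into cycles: lengths [89, 89, 1] (3 cycles, including the fixed point 0).
sign(π) = (−1)^{n − #cycles} = (−1)^{179−3} = (−1)^176 = +1.
Via Zolotarev, sign(π_{101}) = (101|179) = +1.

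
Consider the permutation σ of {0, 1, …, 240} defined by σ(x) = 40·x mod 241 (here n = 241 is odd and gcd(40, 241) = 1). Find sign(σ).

+1

Trace 235: π^k(235) = [235, 1, 40, 154, 135, 98, 64] for k=0..6.
Cycle type of π: 20×12 + 1; total 13 cycles.
sign(π) = (−1)^{n − #cycles} = (−1)^{241−13} = (−1)^228 = +1.
The Jacobi symbol (40|241) = +1 (Zolotarev) agrees.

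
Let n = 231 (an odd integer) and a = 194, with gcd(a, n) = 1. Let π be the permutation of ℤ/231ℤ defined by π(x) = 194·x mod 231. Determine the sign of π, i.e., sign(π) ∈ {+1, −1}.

Trace 190: π^k(190) = [190, 131, 4, 83, 163, 206, 1] for k=0..6.
Cycle lengths of π_194 on ℤ/231ℤ: [30, 30, 30, 30, 30, 30, 10, 10, 10, 6, 6, 6, 2, 1]; 14 cycles in total.
n − c = 231 − 14 = 217; sign = (−1)^217 = -1.
The Jacobi symbol (194|231) = -1 (Zolotarev) agrees.

-1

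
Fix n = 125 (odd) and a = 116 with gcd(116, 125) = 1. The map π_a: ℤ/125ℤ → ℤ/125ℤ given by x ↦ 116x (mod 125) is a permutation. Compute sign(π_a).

Trace 91: π^k(91) = [91, 56, 121, 36, 51, 41, 6] for k=0..6.
Decompose π into cycles: lengths [25, 25, 25, 25, 5, 5, 5, 5, 1, 1, 1, 1, 1] (13 cycles, including the fixed point 0).
Σ(ℓ_i−1) = 125−13 = 112; sign = (−1)^112 = +1.
Check: (116/125) = +1 by Zolotarev.

+1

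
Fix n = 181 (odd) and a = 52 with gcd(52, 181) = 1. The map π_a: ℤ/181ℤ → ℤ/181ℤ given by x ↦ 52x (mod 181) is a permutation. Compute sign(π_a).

+1

Trace 100: π^k(100) = [100, 132, 167, 177, 154, 44, 116] for k=0..6.
π_52 has 3 disjoint cycles with lengths [90, 90, 1] on {0,…,180}.
Σ(ℓ_i−1) = 181−3 = 178; sign = (−1)^178 = +1.
The Jacobi symbol (52|181) = +1 (Zolotarev) agrees.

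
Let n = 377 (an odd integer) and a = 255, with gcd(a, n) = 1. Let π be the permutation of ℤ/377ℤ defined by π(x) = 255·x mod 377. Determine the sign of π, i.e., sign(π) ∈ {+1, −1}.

-1

Start at x=239: 239 → 248 → 281 → 25 → 343 → 1 → 255 → … (one orbit).
π_255 has 20 disjoint cycles with lengths [28, 28, 28, 28, 28, 28, 28, 28, 28, 28, 28, 28, 7, 7, 7, 7, 4, 4, 4, 1] on {0,…,376}.
With 20 cycles on 377 points, sign = (−1)^{377−20} = -1.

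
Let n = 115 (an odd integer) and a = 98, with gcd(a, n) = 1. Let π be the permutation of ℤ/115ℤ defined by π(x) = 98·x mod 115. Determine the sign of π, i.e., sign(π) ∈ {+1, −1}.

Trace 18: π^k(18) = [18, 39, 27, 1, 98, 59, 32] for k=0..6.
The orbit structure of x ↦ 98x mod 115: 6 orbits of sizes [44, 44, 11, 11, 4, 1].
Σ(ℓ_i−1) = 115−6 = 109; sign = (−1)^109 = -1.
Via Zolotarev, sign(π_{98}) = (98|115) = -1.

-1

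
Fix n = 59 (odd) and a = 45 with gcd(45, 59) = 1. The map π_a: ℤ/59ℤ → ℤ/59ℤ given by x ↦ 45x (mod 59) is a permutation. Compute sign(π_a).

+1

Orbit of 3 under x↦45x: [3, 17, 57, 28, 21, 1, 45]… (length divides ord_59(45)).
The orbit structure of x ↦ 45x mod 59: 3 orbits of sizes [29, 29, 1].
Σ(ℓ_i−1) = 59−3 = 56; sign = (−1)^56 = +1.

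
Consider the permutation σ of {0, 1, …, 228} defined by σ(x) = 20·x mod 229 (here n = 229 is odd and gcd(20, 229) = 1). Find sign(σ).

+1

Start at x=27: 27 → 82 → 37 → 53 → 144 → 132 → 121 → … (one orbit).
The orbit structure of x ↦ 20x mod 229: 5 orbits of sizes [57, 57, 57, 57, 1].
229 − 5 = 224 transpositions; sign(π) = (−1)^224 = +1.
Check: (20/229) = +1 by Zolotarev.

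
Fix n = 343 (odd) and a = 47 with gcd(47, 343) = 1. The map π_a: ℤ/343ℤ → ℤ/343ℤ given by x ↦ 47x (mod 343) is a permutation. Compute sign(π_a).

Trace 327: π^k(327) = [327, 277, 328, 324, 136, 218, 299] for k=0..6.
4 cycles of lengths [294, 42, 6, 1].
sign(π) = (−1)^{n − #cycles} = (−1)^{343−4} = (−1)^339 = -1.

-1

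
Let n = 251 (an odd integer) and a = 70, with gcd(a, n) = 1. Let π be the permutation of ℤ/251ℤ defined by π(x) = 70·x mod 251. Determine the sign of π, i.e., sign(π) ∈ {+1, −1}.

-1

Orbit of 93 under x↦70x: [93, 235, 135, 163, 115, 18, 5]… (length divides ord_251(70)).
Decompose π into cycles: lengths [250, 1] (2 cycles, including the fixed point 0).
251 − 2 = 249 transpositions; sign(π) = (−1)^249 = -1.
(70|251)_J = -1 (Zolotarev's lemma cross-check).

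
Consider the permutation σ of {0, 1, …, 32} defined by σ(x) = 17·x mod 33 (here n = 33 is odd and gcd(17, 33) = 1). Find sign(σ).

+1

Orbit of 31 under x↦17x: [31, 32, 16, 8, 4, 2, 1]… (length divides ord_33(17)).
Decompose π into cycles: lengths [10, 10, 10, 2, 1] (5 cycles, including the fixed point 0).
5 cycles on 33: each ℓ→(−1)^(ℓ−1), product (−1)^28 = +1.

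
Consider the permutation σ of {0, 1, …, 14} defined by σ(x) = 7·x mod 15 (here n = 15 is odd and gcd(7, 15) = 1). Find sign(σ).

Orbit of 7 under x↦7x: [7, 4, 13, 1]… (length divides ord_15(7)).
Cycle type of π: 4×3 + 1×3; total 6 cycles.
6 cycles on 15: each ℓ→(−1)^(ℓ−1), product (−1)^9 = -1.
Check: (7/15) = -1 by Zolotarev.

-1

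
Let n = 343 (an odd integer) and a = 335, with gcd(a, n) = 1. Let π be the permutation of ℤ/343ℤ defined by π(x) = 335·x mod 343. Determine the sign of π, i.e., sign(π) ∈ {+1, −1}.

Trace 13: π^k(13) = [13, 239, 146, 204, 83, 22, 167] for k=0..6.
The orbit structure of x ↦ 335x mod 343: 10 orbits of sizes [98, 98, 98, 14, 14, 14, 2, 2, 2, 1].
343 − 10 = 333 transpositions; sign(π) = (−1)^333 = -1.
(335|343)_J = -1 (Zolotarev's lemma cross-check).

-1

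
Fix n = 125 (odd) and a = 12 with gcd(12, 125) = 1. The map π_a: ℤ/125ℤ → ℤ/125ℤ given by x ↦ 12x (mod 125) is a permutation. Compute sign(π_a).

-1

Orbit of 84 under x↦12x: [84, 8, 96, 27, 74, 13, 31]… (length divides ord_125(12)).
Cycle type of π: 100 + 20 + 4 + 1; total 4 cycles.
n − c = 125 − 4 = 121; sign = (−1)^121 = -1.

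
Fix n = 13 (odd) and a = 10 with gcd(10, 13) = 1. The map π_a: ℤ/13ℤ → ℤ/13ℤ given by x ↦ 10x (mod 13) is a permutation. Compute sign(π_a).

Trace 10: π^k(10) = [10, 9, 12, 3, 4, 1] for k=0..5.
Cycle type of π: 6×2 + 1; total 3 cycles.
3 cycles on 13: each ℓ→(−1)^(ℓ−1), product (−1)^10 = +1.
Via Zolotarev, sign(π_{10}) = (10|13) = +1.

+1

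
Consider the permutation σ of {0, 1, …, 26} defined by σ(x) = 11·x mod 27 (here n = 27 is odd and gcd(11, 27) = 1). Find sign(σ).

Start at x=22: 22 → 26 → 16 → 14 → 19 → 20 → 4 → … (one orbit).
Cycle lengths of π_11 on ℤ/27ℤ: [18, 6, 2, 1]; 4 cycles in total.
27 − 4 = 23 transpositions; sign(π) = (−1)^23 = -1.
Check: (11/27) = -1 by Zolotarev.

-1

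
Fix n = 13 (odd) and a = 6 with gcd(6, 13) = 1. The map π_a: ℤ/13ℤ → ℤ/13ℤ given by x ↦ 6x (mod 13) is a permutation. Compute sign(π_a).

Trace 2: π^k(2) = [2, 12, 7, 3, 5, 4, 11] for k=0..6.
Cycle type of π: 12 + 1; total 2 cycles.
Σ(ℓ_i−1) = 13−2 = 11; sign = (−1)^11 = -1.

-1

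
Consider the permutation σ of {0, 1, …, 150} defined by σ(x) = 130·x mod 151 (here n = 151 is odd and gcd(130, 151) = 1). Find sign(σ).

Trace 21: π^k(21) = [21, 12, 50, 7, 4, 67, 103] for k=0..6.
2 cycles of lengths [150, 1].
2 cycles on 151: each ℓ→(−1)^(ℓ−1), product (−1)^149 = -1.
Check: (130/151) = -1 by Zolotarev.

-1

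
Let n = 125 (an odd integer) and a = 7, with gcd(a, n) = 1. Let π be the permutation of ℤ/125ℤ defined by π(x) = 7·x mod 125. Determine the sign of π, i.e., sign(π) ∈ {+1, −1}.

Start at x=24: 24 → 43 → 51 → 107 → 124 → 118 → 76 → … (one orbit).
The orbit structure of x ↦ 7x mod 125: 12 orbits of sizes [20, 20, 20, 20, 20, 4, 4, 4, 4, 4, 4, 1].
n − c = 125 − 12 = 113; sign = (−1)^113 = -1.

-1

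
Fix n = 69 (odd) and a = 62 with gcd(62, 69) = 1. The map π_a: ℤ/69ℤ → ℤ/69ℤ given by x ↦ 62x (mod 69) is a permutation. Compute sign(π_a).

Orbit of 64 under x↦62x: [64, 35, 31, 59, 1, 62, 49]… (length divides ord_69(62)).
Cycle lengths of π_62 on ℤ/69ℤ: [22, 22, 11, 11, 2, 1]; 6 cycles in total.
69 − 6 = 63 transpositions; sign(π) = (−1)^63 = -1.
The Jacobi symbol (62|69) = -1 (Zolotarev) agrees.

-1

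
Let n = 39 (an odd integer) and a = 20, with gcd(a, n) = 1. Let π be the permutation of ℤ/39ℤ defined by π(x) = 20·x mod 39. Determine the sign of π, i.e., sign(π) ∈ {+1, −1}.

+1

Trace 32: π^k(32) = [32, 16, 8, 4, 2, 1, 20] for k=0..6.
π_20 has 5 disjoint cycles with lengths [12, 12, 12, 2, 1] on {0,…,38}.
39 − 5 = 34 transpositions; sign(π) = (−1)^34 = +1.
Check: (20/39) = +1 by Zolotarev.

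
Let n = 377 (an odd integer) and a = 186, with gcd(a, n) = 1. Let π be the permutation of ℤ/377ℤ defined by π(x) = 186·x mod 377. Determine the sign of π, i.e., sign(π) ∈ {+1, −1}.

Start at x=1: 1 → 186 → 289 → 220 → 204 → 244 → 144 → … (one orbit).
38 cycles of lengths [12, 12, 12, 12, 12, 12, 12, 12, 12, 12, 12, 12, 12, 12, 12, 12, 12, 12, 12, 12, 12, 12, 12, 12, 12, 12, 12, 12, 6, 6, 4, 4, 4, 4, 4, 4, 4, 1].
With 38 cycles on 377 points, sign = (−1)^{377−38} = -1.
The Jacobi symbol (186|377) = -1 (Zolotarev) agrees.

-1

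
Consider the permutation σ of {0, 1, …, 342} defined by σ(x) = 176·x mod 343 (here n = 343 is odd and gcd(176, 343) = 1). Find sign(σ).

+1

Trace 50: π^k(50) = [50, 225, 155, 183, 309, 190, 169] for k=0..6.
Decompose π into cycles: lengths [49, 49, 49, 49, 49, 49, 7, 7, 7, 7, 7, 7, 1, 1, 1, 1, 1, 1, 1] (19 cycles, including the fixed point 0).
Σ(ℓ_i−1) = 343−19 = 324; sign = (−1)^324 = +1.
Zolotarev: (176|343) = +1, matching the cycle-count sign.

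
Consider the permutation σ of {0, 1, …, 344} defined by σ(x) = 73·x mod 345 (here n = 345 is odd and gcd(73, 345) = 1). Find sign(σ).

Trace 196: π^k(196) = [196, 163, 169, 262, 151, 328, 139] for k=0..6.
Cycle type of π: 44×6 + 11×6 + 4×3 + 1×3; total 18 cycles.
sign(π) = (−1)^{n − #cycles} = (−1)^{345−18} = (−1)^327 = -1.

-1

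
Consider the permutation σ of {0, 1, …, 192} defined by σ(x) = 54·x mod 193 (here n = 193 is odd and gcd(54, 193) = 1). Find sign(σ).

Start at x=24: 24 → 138 → 118 → 3 → 162 → 63 → 121 → … (one orbit).
Cycle lengths of π_54 on ℤ/193ℤ: [96, 96, 1]; 3 cycles in total.
193 − 3 = 190 transpositions; sign(π) = (−1)^190 = +1.

+1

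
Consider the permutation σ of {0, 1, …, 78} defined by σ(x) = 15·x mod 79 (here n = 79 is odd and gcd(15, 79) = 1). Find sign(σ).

Start at x=69: 69 → 8 → 41 → 62 → 61 → 46 → 58 → … (one orbit).
Cycle type of π: 26×3 + 1; total 4 cycles.
79 − 4 = 75 transpositions; sign(π) = (−1)^75 = -1.
Via Zolotarev, sign(π_{15}) = (15|79) = -1.

-1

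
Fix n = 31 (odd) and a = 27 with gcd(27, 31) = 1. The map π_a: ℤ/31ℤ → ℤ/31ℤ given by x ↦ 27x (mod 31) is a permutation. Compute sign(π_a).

-1

Start at x=8: 8 → 30 → 4 → 15 → 2 → 23 → 1 → … (one orbit).
Decompose π into cycles: lengths [10, 10, 10, 1] (4 cycles, including the fixed point 0).
sign(π) = (−1)^{n − #cycles} = (−1)^{31−4} = (−1)^27 = -1.
Zolotarev: (27|31) = -1, matching the cycle-count sign.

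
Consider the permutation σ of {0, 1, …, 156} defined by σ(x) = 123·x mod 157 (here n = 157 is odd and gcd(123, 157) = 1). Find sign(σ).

Start at x=35: 35 → 66 → 111 → 151 → 47 → 129 → 10 → … (one orbit).
π_123 has 2 disjoint cycles with lengths [156, 1] on {0,…,156}.
With 2 cycles on 157 points, sign = (−1)^{157−2} = -1.

-1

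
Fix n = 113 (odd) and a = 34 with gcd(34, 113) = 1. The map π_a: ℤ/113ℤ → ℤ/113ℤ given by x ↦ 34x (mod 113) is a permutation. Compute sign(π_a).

-1

Orbit of 45 under x↦34x: [45, 61, 40, 4, 23, 104, 33]… (length divides ord_113(34)).
Cycle type of π: 112 + 1; total 2 cycles.
113 − 2 = 111 transpositions; sign(π) = (−1)^111 = -1.
Via Zolotarev, sign(π_{34}) = (34|113) = -1.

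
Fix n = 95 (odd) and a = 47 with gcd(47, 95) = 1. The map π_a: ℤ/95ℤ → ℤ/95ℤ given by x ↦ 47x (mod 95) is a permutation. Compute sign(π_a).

-1

Orbit of 54 under x↦47x: [54, 68, 61, 17, 39, 28, 81]… (length divides ord_95(47)).
The orbit structure of x ↦ 47x mod 95: 6 orbits of sizes [36, 36, 9, 9, 4, 1].
95 − 6 = 89 transpositions; sign(π) = (−1)^89 = -1.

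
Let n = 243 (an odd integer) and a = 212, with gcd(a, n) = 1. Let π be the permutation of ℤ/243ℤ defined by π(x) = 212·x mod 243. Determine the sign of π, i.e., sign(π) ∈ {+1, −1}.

-1

Start at x=44: 44 → 94 → 2 → 181 → 221 → 196 → 242 → … (one orbit).
π_212 has 6 disjoint cycles with lengths [162, 54, 18, 6, 2, 1] on {0,…,242}.
n − c = 243 − 6 = 237; sign = (−1)^237 = -1.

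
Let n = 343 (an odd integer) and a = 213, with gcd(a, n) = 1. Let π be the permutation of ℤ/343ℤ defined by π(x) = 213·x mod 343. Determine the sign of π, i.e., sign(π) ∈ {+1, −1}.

Trace 16: π^k(16) = [16, 321, 116, 12, 155, 87, 9] for k=0..6.
The orbit structure of x ↦ 213x mod 343: 4 orbits of sizes [294, 42, 6, 1].
4 cycles on 343: each ℓ→(−1)^(ℓ−1), product (−1)^339 = -1.

-1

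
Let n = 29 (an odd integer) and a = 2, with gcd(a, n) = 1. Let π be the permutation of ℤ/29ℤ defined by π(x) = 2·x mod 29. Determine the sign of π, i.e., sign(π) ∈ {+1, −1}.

-1

Orbit of 4 under x↦2x: [4, 8, 16, 3, 6, 12, 24]… (length divides ord_29(2)).
Cycle lengths of π_2 on ℤ/29ℤ: [28, 1]; 2 cycles in total.
29 − 2 = 27 transpositions; sign(π) = (−1)^27 = -1.
(2|29)_J = -1 (Zolotarev's lemma cross-check).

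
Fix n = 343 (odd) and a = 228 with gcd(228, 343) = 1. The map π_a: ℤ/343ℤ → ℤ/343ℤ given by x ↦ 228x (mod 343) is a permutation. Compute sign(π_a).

+1

Orbit of 298 under x↦228x: [298, 30, 323, 242, 296, 260, 284]… (length divides ord_343(228)).
Decompose π into cycles: lengths [147, 147, 21, 21, 3, 3, 1] (7 cycles, including the fixed point 0).
Σ(ℓ_i−1) = 343−7 = 336; sign = (−1)^336 = +1.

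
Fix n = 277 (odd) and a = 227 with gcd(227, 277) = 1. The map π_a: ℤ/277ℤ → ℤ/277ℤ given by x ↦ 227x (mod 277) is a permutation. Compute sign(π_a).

Trace 113: π^k(113) = [113, 167, 237, 61, 274, 150, 256] for k=0..6.
Cycle type of π: 276 + 1; total 2 cycles.
Σ(ℓ_i−1) = 277−2 = 275; sign = (−1)^275 = -1.
(227|277)_J = -1 (Zolotarev's lemma cross-check).

-1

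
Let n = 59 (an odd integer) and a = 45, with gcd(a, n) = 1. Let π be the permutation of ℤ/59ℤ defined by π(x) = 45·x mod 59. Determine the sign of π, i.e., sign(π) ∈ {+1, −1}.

Trace 26: π^k(26) = [26, 49, 22, 46, 5, 48, 36] for k=0..6.
Decompose π into cycles: lengths [29, 29, 1] (3 cycles, including the fixed point 0).
sign(π) = (−1)^{n − #cycles} = (−1)^{59−3} = (−1)^56 = +1.
Check: (45/59) = +1 by Zolotarev.

+1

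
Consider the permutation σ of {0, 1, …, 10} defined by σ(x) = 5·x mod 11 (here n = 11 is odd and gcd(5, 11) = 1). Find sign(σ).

Orbit of 3 under x↦5x: [3, 4, 9, 1, 5]… (length divides ord_11(5)).
π_5 has 3 disjoint cycles with lengths [5, 5, 1] on {0,…,10}.
11 − 3 = 8 transpositions; sign(π) = (−1)^8 = +1.

+1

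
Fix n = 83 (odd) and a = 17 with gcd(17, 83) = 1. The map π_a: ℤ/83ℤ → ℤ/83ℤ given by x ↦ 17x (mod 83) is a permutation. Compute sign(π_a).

+1

Orbit of 38 under x↦17x: [38, 65, 26, 27, 44, 1, 17]… (length divides ord_83(17)).
Cycle type of π: 41×2 + 1; total 3 cycles.
With 3 cycles on 83 points, sign = (−1)^{83−3} = +1.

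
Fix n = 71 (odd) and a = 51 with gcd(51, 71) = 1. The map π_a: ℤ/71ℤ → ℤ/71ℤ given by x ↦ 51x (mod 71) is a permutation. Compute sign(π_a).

-1

Trace 41: π^k(41) = [41, 32, 70, 20, 26, 48, 34] for k=0..6.
π_51 has 6 disjoint cycles with lengths [14, 14, 14, 14, 14, 1] on {0,…,70}.
With 6 cycles on 71 points, sign = (−1)^{71−6} = -1.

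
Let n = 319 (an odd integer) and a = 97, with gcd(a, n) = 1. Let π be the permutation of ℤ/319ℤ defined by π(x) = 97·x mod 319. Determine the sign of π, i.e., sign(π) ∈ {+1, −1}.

-1

Trace 45: π^k(45) = [45, 218, 92, 311, 181, 12, 207] for k=0..6.
The orbit structure of x ↦ 97x mod 319: 6 orbits of sizes [140, 140, 28, 5, 5, 1].
319 − 6 = 313 transpositions; sign(π) = (−1)^313 = -1.
Check: (97/319) = -1 by Zolotarev.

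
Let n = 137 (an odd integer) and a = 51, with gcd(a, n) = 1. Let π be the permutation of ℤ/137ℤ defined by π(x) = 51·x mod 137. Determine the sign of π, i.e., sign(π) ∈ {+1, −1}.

-1

Trace 57: π^k(57) = [57, 30, 23, 77, 91, 120, 92] for k=0..6.
Cycle type of π: 136 + 1; total 2 cycles.
sign(π) = (−1)^{n − #cycles} = (−1)^{137−2} = (−1)^135 = -1.
Check: (51/137) = -1 by Zolotarev.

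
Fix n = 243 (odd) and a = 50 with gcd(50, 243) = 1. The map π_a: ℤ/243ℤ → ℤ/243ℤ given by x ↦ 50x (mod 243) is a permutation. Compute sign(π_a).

-1

Start at x=19: 19 → 221 → 115 → 161 → 31 → 92 → 226 → … (one orbit).
Cycle type of π: 162 + 54 + 18 + 6 + 2 + 1; total 6 cycles.
sign(π) = (−1)^{n − #cycles} = (−1)^{243−6} = (−1)^237 = -1.
Zolotarev: (50|243) = -1, matching the cycle-count sign.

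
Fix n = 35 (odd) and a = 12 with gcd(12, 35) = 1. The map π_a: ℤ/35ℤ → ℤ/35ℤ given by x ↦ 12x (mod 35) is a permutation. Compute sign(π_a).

+1

Start at x=16: 16 → 17 → 29 → 33 → 11 → 27 → 9 → … (one orbit).
Cycle lengths of π_12 on ℤ/35ℤ: [12, 12, 6, 4, 1]; 5 cycles in total.
With 5 cycles on 35 points, sign = (−1)^{35−5} = +1.
Zolotarev: (12|35) = +1, matching the cycle-count sign.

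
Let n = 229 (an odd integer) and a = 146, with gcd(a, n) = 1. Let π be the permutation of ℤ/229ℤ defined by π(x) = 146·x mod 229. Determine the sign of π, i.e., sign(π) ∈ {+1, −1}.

Trace 169: π^k(169) = [169, 171, 5, 43, 95, 130, 202] for k=0..6.
Cycle type of π: 114×2 + 1; total 3 cycles.
229 − 3 = 226 transpositions; sign(π) = (−1)^226 = +1.
The Jacobi symbol (146|229) = +1 (Zolotarev) agrees.

+1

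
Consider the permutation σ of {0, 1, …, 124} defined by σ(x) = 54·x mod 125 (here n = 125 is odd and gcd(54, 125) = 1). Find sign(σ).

Start at x=49: 49 → 21 → 9 → 111 → 119 → 51 → 4 → … (one orbit).
Decompose π into cycles: lengths [50, 50, 10, 10, 2, 2, 1] (7 cycles, including the fixed point 0).
125 − 7 = 118 transpositions; sign(π) = (−1)^118 = +1.
Via Zolotarev, sign(π_{54}) = (54|125) = +1.

+1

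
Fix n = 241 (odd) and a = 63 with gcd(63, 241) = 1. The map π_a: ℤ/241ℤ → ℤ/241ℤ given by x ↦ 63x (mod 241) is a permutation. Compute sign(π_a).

-1

Trace 16: π^k(16) = [16, 44, 121, 152, 177, 65, 239] for k=0..6.
6 cycles of lengths [48, 48, 48, 48, 48, 1].
6 cycles on 241: each ℓ→(−1)^(ℓ−1), product (−1)^235 = -1.
Via Zolotarev, sign(π_{63}) = (63|241) = -1.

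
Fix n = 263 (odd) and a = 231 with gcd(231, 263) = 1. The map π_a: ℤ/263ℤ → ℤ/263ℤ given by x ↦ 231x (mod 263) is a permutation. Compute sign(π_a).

Trace 37: π^k(37) = [37, 131, 16, 14, 78, 134, 183] for k=0..6.
Cycle lengths of π_231 on ℤ/263ℤ: [262, 1]; 2 cycles in total.
263 − 2 = 261 transpositions; sign(π) = (−1)^261 = -1.
The Jacobi symbol (231|263) = -1 (Zolotarev) agrees.

-1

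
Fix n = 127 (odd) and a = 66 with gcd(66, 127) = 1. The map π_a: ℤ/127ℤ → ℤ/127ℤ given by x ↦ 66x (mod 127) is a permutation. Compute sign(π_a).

-1

Start at x=10: 10 → 25 → 126 → 61 → 89 → 32 → 80 → … (one orbit).
π_66 has 4 disjoint cycles with lengths [42, 42, 42, 1] on {0,…,126}.
Σ(ℓ_i−1) = 127−4 = 123; sign = (−1)^123 = -1.
The Jacobi symbol (66|127) = -1 (Zolotarev) agrees.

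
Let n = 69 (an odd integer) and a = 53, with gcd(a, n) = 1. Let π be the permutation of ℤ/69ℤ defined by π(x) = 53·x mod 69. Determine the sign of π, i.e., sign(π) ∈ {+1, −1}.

Start at x=4: 4 → 5 → 58 → 38 → 13 → 68 → 16 → … (one orbit).
Cycle lengths of π_53 on ℤ/69ℤ: [22, 22, 22, 2, 1]; 5 cycles in total.
sign(π) = (−1)^{n − #cycles} = (−1)^{69−5} = (−1)^64 = +1.
Zolotarev: (53|69) = +1, matching the cycle-count sign.

+1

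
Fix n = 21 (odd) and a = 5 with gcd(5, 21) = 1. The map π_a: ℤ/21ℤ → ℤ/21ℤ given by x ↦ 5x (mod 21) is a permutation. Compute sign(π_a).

+1

Orbit of 4 under x↦5x: [4, 20, 16, 17, 1, 5]… (length divides ord_21(5)).
5 cycles of lengths [6, 6, 6, 2, 1].
sign(π) = (−1)^{n − #cycles} = (−1)^{21−5} = (−1)^16 = +1.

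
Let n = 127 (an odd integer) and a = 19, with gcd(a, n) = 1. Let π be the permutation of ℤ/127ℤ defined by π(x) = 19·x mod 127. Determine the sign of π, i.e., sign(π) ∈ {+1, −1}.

+1

Start at x=19: 19 → 107 → 1 → 19 (one orbit).
Decompose π into cycles: lengths [3, 3, 3, 3, 3, 3, 3, 3, 3, 3, 3, 3, 3, 3, 3, 3, 3, 3, 3, 3, 3, 3, 3, 3, 3, 3, 3, 3, 3, 3, 3, 3, 3, 3, 3, 3, 3, 3, 3, 3, 3, 3, 1] (43 cycles, including the fixed point 0).
With 43 cycles on 127 points, sign = (−1)^{127−43} = +1.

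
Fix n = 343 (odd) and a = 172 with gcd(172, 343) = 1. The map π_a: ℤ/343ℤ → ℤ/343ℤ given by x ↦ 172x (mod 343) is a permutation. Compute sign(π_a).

Start at x=134: 134 → 67 → 205 → 274 → 137 → 240 → 120 → … (one orbit).
Cycle lengths of π_172 on ℤ/343ℤ: [147, 147, 21, 21, 3, 3, 1]; 7 cycles in total.
n − c = 343 − 7 = 336; sign = (−1)^336 = +1.
Check: (172/343) = +1 by Zolotarev.

+1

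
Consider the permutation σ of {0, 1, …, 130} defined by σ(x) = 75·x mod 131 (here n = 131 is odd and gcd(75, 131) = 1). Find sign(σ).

+1

Orbit of 108 under x↦75x: [108, 109, 53, 45, 100, 33, 117]… (length divides ord_131(75)).
π_75 has 3 disjoint cycles with lengths [65, 65, 1] on {0,…,130}.
131 − 3 = 128 transpositions; sign(π) = (−1)^128 = +1.
(75|131)_J = +1 (Zolotarev's lemma cross-check).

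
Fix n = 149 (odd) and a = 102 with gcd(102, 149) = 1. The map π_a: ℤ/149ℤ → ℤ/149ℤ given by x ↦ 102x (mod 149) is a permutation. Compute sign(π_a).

Start at x=142: 142 → 31 → 33 → 88 → 36 → 96 → 107 → … (one orbit).
Decompose π into cycles: lengths [37, 37, 37, 37, 1] (5 cycles, including the fixed point 0).
5 cycles on 149: each ℓ→(−1)^(ℓ−1), product (−1)^144 = +1.
Check: (102/149) = +1 by Zolotarev.

+1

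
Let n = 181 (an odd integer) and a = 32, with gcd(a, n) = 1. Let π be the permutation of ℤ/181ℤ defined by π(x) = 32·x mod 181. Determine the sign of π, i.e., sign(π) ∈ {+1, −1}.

-1

Trace 73: π^k(73) = [73, 164, 180, 149, 62, 174, 138] for k=0..6.
π_32 has 6 disjoint cycles with lengths [36, 36, 36, 36, 36, 1] on {0,…,180}.
6 cycles on 181: each ℓ→(−1)^(ℓ−1), product (−1)^175 = -1.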